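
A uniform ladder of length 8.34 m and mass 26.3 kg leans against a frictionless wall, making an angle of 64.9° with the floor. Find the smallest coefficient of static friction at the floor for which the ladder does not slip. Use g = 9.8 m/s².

μ_min ≈ 0.234

Sum moments about the foot of the ladder (the floor normal and friction both act there and drop out).
Ladder weight 26.3×9.8 = 257.7 N acts at 4.17 m along the ladder; its horizontal arm is 4.17·cos64.9° = 1.769 m → τ = 455.9 N·m clockwise.
Wall normal N acts horizontally at the top; its moment arm is the height L sinθ = 8.34·sin64.9° = 7.552 m, counterclockwise.
For rotational equilibrium, N × 7.552 = 455.9, so N = 60.37 N.
ΣFx = 0 ⇒ f = N_wall = 60.37 N. ΣFy = 0 ⇒ N_floor = 257.7 N.
μ_min = f / N_floor = 60.37 / 257.7 = 0.234.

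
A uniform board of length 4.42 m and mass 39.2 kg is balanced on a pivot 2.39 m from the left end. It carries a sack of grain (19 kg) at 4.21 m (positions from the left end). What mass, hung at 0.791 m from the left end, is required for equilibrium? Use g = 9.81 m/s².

m ≈ 17.2 kg

About the pivot (at 2.39 m from the left end):
Beam weight: 39.2 × 9.81 = 384.6 N down at 2.21 m → arm 0.18 m, τ = 384.6 × 0.18 = 69.23 N·m counterclockwise.
Sack of grain: 19 × 9.81 = 186.4 N down at 4.21 m → arm 1.82 m, τ = 186.4 × 1.82 = 339.2 N·m clockwise.
Net moment of known loads = 270 N·m clockwise.
An unknown mass m at 0.791 m has arm 1.599 m; its moment is m·g·1.599 counterclockwise.
Balancing moments: m × 9.81 × 1.599 = 270, giving m = 270 / (9.81 × 1.599) = 17.2 kg.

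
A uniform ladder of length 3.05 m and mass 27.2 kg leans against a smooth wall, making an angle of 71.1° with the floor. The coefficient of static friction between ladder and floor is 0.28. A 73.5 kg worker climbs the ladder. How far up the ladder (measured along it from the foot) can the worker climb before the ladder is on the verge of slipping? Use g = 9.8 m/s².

Sum moments about the foot of the ladder (the floor normal and friction both act there and drop out).
Ladder weight 27.2×9.8 = 266.6 N acts at 1.525 m along the ladder; its horizontal arm is 1.525·cos71.1° = 0.494 m → τ = 131.7 N·m clockwise.
Worker weight 73.5×9.8 = 720.3 N at distance d → arm d·cos71.1° → τ = 720.3·d·0.3239 clockwise.
Wall normal N at the top has arm L sinθ = 2.886 m counterclockwise, so Στ = 0 gives N·2.886 = 131.7 + 233.3·d.
ΣFy = 0 ⇒ N_floor = 986.9 N, so the maximum friction is μ_s·N_floor = 0.28×986.9 = 276.3 N. ΣFx = 0 ⇒ N_wall = f, so at the slipping point N = 276.3 N.
Substituting: 276.3×2.886 = 131.7 + 233.3·d ⇒ d = (797.4 − 131.7) / 233.3 = 2.85 m.

d ≈ 2.85 m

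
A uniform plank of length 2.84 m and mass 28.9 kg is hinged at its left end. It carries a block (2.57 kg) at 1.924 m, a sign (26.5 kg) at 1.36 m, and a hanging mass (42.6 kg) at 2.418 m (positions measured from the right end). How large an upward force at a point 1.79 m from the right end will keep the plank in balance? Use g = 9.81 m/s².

F ≈ 940 N

Take moments about the left end.
Beam weight: 28.9 × 9.81 = 283.5 N down at 1.42 m → arm 1.42 m, τ = 283.5 × 1.42 = 402.6 N·m clockwise.
Block: 2.57 × 9.81 = 25.21 N down at 1.924 m → arm 0.916 m, τ = 25.21 × 0.916 = 23.09 N·m clockwise.
Sign: 26.5 × 9.81 = 260 N down at 1.36 m → arm 1.48 m, τ = 260 × 1.48 = 384.8 N·m clockwise.
Hanging mass: 42.6 × 9.81 = 417.9 N down at 2.418 m → arm 0.422 m, τ = 417.9 × 0.422 = 176.4 N·m clockwise.
Net moment of the loads = 986.9 N·m clockwise.
The upward force F acts at a point 1.79 m from the right end, arm 1.05 m, giving F × 1.05 counterclockwise.
For rotational equilibrium, F × 1.05 = 986.9, so F = 986.9 / 1.05 = 940 N.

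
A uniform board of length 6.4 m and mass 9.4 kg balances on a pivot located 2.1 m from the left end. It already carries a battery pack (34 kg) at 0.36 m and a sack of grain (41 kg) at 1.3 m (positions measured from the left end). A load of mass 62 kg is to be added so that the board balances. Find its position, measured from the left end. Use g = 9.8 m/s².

Taking torques about the pivot (at 2.1 m from the left end):
Beam weight: 9.4 × 9.8 = 92.12 N down at 3.2 m → arm 1.1 m, τ = 92.12 × 1.1 = 101.3 N·m clockwise.
Battery pack: 34 × 9.8 = 333.2 N down at 0.36 m → arm 1.74 m, τ = 333.2 × 1.74 = 579.8 N·m counterclockwise.
Sack of grain: 41 × 9.8 = 401.8 N down at 1.3 m → arm 0.8 m, τ = 401.8 × 0.8 = 321.4 N·m counterclockwise.
Net moment of existing loads = 799.9 N·m counterclockwise.
The load weighs 62 × 9.8 = 607.6 N and must supply an equal clockwise moment, so its lever arm about the pivot is 799.9 / 607.6 = 1.32 m.
That puts it at 2.1 + 1.32 = 3.42 m from the left end.

x ≈ 3.42 m from the left end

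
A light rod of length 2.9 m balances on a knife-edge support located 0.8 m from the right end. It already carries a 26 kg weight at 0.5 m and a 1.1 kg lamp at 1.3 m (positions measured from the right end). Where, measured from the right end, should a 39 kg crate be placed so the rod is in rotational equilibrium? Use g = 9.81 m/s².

x ≈ 0.986 m from the right end

Taking torques about the knife-edge support (at 0.8 m from the right end):
Weight: 26 × 9.81 = 255.1 N down at 0.5 m → arm 0.3 m, τ = 255.1 × 0.3 = 76.53 N·m clockwise.
Lamp: 1.1 × 9.81 = 10.79 N down at 1.3 m → arm 0.5 m, τ = 10.79 × 0.5 = 5.395 N·m counterclockwise.
Net moment of existing loads = 71.14 N·m clockwise.
The crate weighs 39 × 9.81 = 382.6 N and must supply an equal counterclockwise moment, so its lever arm about the knife-edge support is 71.14 / 382.6 = 0.186 m.
That puts it at 0.8 + 0.186 = 0.986 m from the right end.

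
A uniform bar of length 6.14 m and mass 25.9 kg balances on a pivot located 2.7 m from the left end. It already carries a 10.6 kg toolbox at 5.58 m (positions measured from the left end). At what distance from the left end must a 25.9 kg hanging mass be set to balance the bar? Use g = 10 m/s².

Choose the pivot (at 2.7 m from the left end) as the axis so the support reaction has zero arm there.
Beam weight: 25.9 × 10 = 259 N down at 3.07 m → arm 0.37 m, τ = 259 × 0.37 = 95.83 N·m clockwise.
Toolbox: 10.6 × 10 = 106 N down at 5.58 m → arm 2.88 m, τ = 106 × 2.88 = 305.3 N·m clockwise.
Net moment of existing loads = 401.1 N·m clockwise.
The hanging mass weighs 25.9 × 10 = 259 N and must supply an equal counterclockwise moment, so its lever arm about the pivot is 401.1 / 259 = 1.55 m.
That puts it at 2.7 − 1.55 = 1.15 m from the left end.

x ≈ 1.15 m from the left end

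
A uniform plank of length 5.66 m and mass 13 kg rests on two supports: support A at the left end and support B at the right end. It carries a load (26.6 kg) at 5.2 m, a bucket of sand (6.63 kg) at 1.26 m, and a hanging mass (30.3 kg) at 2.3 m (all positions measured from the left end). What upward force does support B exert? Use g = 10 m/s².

R_B ≈ 447 N

Choose support A as the axis so its reaction then has zero moment arm.
Beam weight: 13 × 10 = 130 N down at 2.83 m → arm 2.83 m, τ = 130 × 2.83 = 367.9 N·m clockwise.
Load: 26.6 × 10 = 266 N down at 5.2 m → arm 5.2 m, τ = 266 × 5.2 = 1383 N·m clockwise.
Bucket of sand: 6.63 × 10 = 66.3 N down at 1.26 m → arm 1.26 m, τ = 66.3 × 1.26 = 83.54 N·m clockwise.
Hanging mass: 30.3 × 10 = 303 N down at 2.3 m → arm 2.3 m, τ = 303 × 2.3 = 696.9 N·m clockwise.
Net load moment about support A = 2531 N·m clockwise.
Reaction R at support B is upward at 5.66 m, arm 5.66 m → moment R × 5.66 counterclockwise.
Setting net torque to zero: R × 5.66 = 2531 → R = 447 N.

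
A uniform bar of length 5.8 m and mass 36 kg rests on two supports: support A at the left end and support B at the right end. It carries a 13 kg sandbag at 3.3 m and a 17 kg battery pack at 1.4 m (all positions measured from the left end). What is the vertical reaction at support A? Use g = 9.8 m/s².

R_A ≈ 358 N

Taking torques about support B:
Beam weight: 36 × 9.8 = 352.8 N down at 2.9 m → arm 2.9 m, τ = 352.8 × 2.9 = 1023 N·m counterclockwise.
Sandbag: 13 × 9.8 = 127.4 N down at 3.3 m → arm 2.5 m, τ = 127.4 × 2.5 = 318.5 N·m counterclockwise.
Battery pack: 17 × 9.8 = 166.6 N down at 1.4 m → arm 4.4 m, τ = 166.6 × 4.4 = 733 N·m counterclockwise.
Net load moment about support B = 2074 N·m counterclockwise.
Reaction R at support A is upward at 0 m, arm 5.8 m → moment R × 5.8 clockwise.
For rotational equilibrium, R × 5.8 = 2074, so R = 358 N.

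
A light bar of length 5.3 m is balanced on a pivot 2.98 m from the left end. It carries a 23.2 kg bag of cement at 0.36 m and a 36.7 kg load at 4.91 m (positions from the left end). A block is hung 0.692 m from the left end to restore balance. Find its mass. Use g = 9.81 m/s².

Taking torques about the pivot (at 2.98 m from the left end):
Bag of cement: 23.2 × 9.81 = 227.6 N down at 0.36 m → arm 2.62 m, τ = 227.6 × 2.62 = 596.3 N·m counterclockwise.
Load: 36.7 × 9.81 = 360 N down at 4.91 m → arm 1.93 m, τ = 360 × 1.93 = 694.8 N·m clockwise.
Net moment of known loads = 98.5 N·m clockwise.
An unknown mass m at 0.692 m has arm 2.288 m; its moment is m·g·2.288 counterclockwise.
For rotational equilibrium, m × 9.81 × 2.288 = 98.5, so m = 98.5 / (9.81 × 2.288) = 4.39 kg.

m ≈ 4.39 kg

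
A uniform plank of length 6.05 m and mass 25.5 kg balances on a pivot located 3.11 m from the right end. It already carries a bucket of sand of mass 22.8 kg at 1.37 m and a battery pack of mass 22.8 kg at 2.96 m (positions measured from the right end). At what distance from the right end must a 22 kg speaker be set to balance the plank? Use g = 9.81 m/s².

x ≈ 5.17 m from the right end

Sum moments about the pivot (at 3.11 m from the right end) (the support reaction has zero arm there).
Beam weight: 25.5 × 9.81 = 250.2 N down at 3.025 m → arm 0.085 m, τ = 250.2 × 0.085 = 21.27 N·m clockwise.
Bucket of sand: 22.8 × 9.81 = 223.7 N down at 1.37 m → arm 1.74 m, τ = 223.7 × 1.74 = 389.2 N·m clockwise.
Battery pack: 22.8 × 9.81 = 223.7 N down at 2.96 m → arm 0.15 m, τ = 223.7 × 0.15 = 33.55 N·m clockwise.
Net moment of existing loads = 444 N·m clockwise.
The speaker weighs 22 × 9.81 = 215.8 N and must supply an equal counterclockwise moment, so its lever arm about the pivot is 444 / 215.8 = 2.06 m.
That puts it at 3.11 + 2.06 = 5.17 m from the right end.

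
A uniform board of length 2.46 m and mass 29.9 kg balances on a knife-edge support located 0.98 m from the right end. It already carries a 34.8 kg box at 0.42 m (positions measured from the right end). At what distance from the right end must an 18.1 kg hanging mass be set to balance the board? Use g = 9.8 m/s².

x ≈ 1.64 m from the right end

About the knife-edge support (at 0.98 m from the right end):
Beam weight: 29.9 × 9.8 = 293 N down at 1.23 m → arm 0.25 m, τ = 293 × 0.25 = 73.25 N·m counterclockwise.
Box: 34.8 × 9.8 = 341 N down at 0.42 m → arm 0.56 m, τ = 341 × 0.56 = 191 N·m clockwise.
Net moment of existing loads = 117.8 N·m clockwise.
The hanging mass weighs 18.1 × 9.8 = 177.4 N and must supply an equal counterclockwise moment, so its lever arm about the knife-edge support is 117.8 / 177.4 = 0.664 m.
That puts it at 0.98 + 0.664 = 1.64 m from the right end.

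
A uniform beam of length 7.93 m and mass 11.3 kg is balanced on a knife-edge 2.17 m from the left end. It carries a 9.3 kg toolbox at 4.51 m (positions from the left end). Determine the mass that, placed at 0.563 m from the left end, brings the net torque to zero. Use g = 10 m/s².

Sum moments about the knife-edge (at 2.17 m from the left end) (the support reaction has zero arm there).
Beam weight: 11.3 × 10 = 113 N down at 3.965 m → arm 1.795 m, τ = 113 × 1.795 = 202.8 N·m clockwise.
Toolbox: 9.3 × 10 = 93 N down at 4.51 m → arm 2.34 m, τ = 93 × 2.34 = 217.6 N·m clockwise.
Net moment of known loads = 420.4 N·m clockwise.
An unknown mass m at 0.563 m has arm 1.607 m; its moment is m·g·1.607 counterclockwise.
Setting net torque to zero: m × 10 × 1.607 = 420.4 → m = 420.4 / (10 × 1.607) = 26.2 kg.

m ≈ 26.2 kg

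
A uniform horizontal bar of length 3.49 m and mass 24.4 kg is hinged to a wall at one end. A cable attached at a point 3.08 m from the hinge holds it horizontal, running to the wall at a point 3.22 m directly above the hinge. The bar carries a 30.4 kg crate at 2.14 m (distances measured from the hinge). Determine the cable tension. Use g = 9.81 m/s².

Choose the hinge as the axis so the unknown hinge reaction has zero arm there.
Beam weight: 24.4 × 9.81 = 239.4 N down at 1.745 m → arm 1.745 m, τ = 239.4 × 1.745 = 417.8 N·m clockwise.
Crate: 30.4 × 9.81 = 298.2 N down at 2.14 m → arm 2.14 m, τ = 298.2 × 2.14 = 638.1 N·m clockwise.
Total clockwise load moment = 1056 N·m.
The cable tension T acts at 3.08 m; only its component perpendicular to the bar, T sinθ, produces torque. sinθ = h/√(h²+d²) = 3.22/√(3.22²+3.08²) = 0.7226.
For rotational equilibrium, T × 3.08 × 0.7226 = 1056, so T = 1056 / 2.226 = 474 N.

T ≈ 474 N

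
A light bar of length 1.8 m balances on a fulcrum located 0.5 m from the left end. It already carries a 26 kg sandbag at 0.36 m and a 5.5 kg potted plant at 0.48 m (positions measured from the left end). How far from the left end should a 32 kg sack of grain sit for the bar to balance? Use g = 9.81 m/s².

Choose the fulcrum (at 0.5 m from the left end) as the axis so the support reaction has zero arm there.
Sandbag: 26 × 9.81 = 255.1 N down at 0.36 m → arm 0.14 m, τ = 255.1 × 0.14 = 35.71 N·m counterclockwise.
Potted plant: 5.5 × 9.81 = 53.96 N down at 0.48 m → arm 0.02 m, τ = 53.96 × 0.02 = 1.079 N·m counterclockwise.
Net moment of existing loads = 36.79 N·m counterclockwise.
The sack of grain weighs 32 × 9.81 = 313.9 N and must supply an equal clockwise moment, so its lever arm about the fulcrum is 36.79 / 313.9 = 0.117 m.
That puts it at 0.5 + 0.117 = 0.617 m from the left end.

x ≈ 0.617 m from the left end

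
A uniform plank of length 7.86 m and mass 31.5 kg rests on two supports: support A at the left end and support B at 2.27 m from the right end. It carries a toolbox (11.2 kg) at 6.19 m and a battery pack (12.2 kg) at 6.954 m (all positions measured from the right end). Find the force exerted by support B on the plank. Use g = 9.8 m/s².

R_B ≈ 269 N

Choose support A as the axis so its reaction then has zero moment arm.
Beam weight: 31.5 × 9.8 = 308.7 N down at 3.93 m → arm 3.93 m, τ = 308.7 × 3.93 = 1213 N·m clockwise.
Toolbox: 11.2 × 9.8 = 109.8 N down at 6.19 m → arm 1.67 m, τ = 109.8 × 1.67 = 183.4 N·m clockwise.
Battery pack: 12.2 × 9.8 = 119.6 N down at 6.954 m → arm 0.906 m, τ = 119.6 × 0.906 = 108.4 N·m clockwise.
Net load moment about support A = 1505 N·m clockwise.
Reaction R at support B is upward at 2.27 m, arm 5.59 m → moment R × 5.59 counterclockwise.
Στ = 0 ⇒ R × 5.59 = 1505 ⇒ R = 269 N.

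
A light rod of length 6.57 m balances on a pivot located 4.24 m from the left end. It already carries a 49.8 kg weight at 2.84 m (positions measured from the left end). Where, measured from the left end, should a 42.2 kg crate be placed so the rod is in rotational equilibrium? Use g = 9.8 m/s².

Take moments about the pivot (at 4.24 m from the left end).
Weight: 49.8 × 9.8 = 488 N down at 2.84 m → arm 1.4 m, τ = 488 × 1.4 = 683.2 N·m counterclockwise.
Net moment of existing loads = 683.2 N·m counterclockwise.
The crate weighs 42.2 × 9.8 = 413.6 N and must supply an equal clockwise moment, so its lever arm about the pivot is 683.2 / 413.6 = 1.65 m.
That puts it at 4.24 + 1.65 = 5.89 m from the left end.

x ≈ 5.89 m from the left end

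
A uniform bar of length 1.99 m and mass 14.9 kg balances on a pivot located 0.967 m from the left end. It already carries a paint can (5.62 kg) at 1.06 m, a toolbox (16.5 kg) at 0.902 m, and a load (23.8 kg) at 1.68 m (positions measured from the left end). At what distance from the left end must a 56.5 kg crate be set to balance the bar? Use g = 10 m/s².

x ≈ 0.669 m from the left end

Sum moments about the pivot (at 0.967 m from the left end) (the support reaction has zero arm there).
Beam weight: 14.9 × 10 = 149 N down at 0.995 m → arm 0.028 m, τ = 149 × 0.028 = 4.172 N·m clockwise.
Paint can: 5.62 × 10 = 56.2 N down at 1.06 m → arm 0.093 m, τ = 56.2 × 0.093 = 5.227 N·m clockwise.
Toolbox: 16.5 × 10 = 165 N down at 0.902 m → arm 0.065 m, τ = 165 × 0.065 = 10.72 N·m counterclockwise.
Load: 23.8 × 10 = 238 N down at 1.68 m → arm 0.713 m, τ = 238 × 0.713 = 169.7 N·m clockwise.
Net moment of existing loads = 168.4 N·m clockwise.
The crate weighs 56.5 × 10 = 565 N and must supply an equal counterclockwise moment, so its lever arm about the pivot is 168.4 / 565 = 0.298 m.
That puts it at 0.967 − 0.298 = 0.669 m from the left end.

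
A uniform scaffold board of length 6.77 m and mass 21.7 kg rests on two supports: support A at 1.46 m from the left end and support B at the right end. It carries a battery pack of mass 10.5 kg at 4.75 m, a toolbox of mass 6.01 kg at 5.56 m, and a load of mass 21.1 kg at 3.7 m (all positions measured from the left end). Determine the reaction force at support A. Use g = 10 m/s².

R_A ≈ 314 N

Take moments about support B.
Beam weight: 21.7 × 10 = 217 N down at 3.385 m → arm 3.385 m, τ = 217 × 3.385 = 734.5 N·m counterclockwise.
Battery pack: 10.5 × 10 = 105 N down at 4.75 m → arm 2.02 m, τ = 105 × 2.02 = 212.1 N·m counterclockwise.
Toolbox: 6.01 × 10 = 60.1 N down at 5.56 m → arm 1.21 m, τ = 60.1 × 1.21 = 72.72 N·m counterclockwise.
Load: 21.1 × 10 = 211 N down at 3.7 m → arm 3.07 m, τ = 211 × 3.07 = 647.8 N·m counterclockwise.
Net load moment about support B = 1667 N·m counterclockwise.
Reaction R at support A is upward at 1.46 m, arm 5.31 m → moment R × 5.31 clockwise.
Setting net torque to zero: R × 5.31 = 1667 → R = 314 N.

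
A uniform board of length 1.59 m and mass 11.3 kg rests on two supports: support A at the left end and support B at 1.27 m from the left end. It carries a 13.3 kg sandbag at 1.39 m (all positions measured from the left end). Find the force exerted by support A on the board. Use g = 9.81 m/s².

Sum moments about support B (its reaction then has zero moment arm).
Beam weight: 11.3 × 9.81 = 110.9 N down at 0.795 m → arm 0.475 m, τ = 110.9 × 0.475 = 52.68 N·m counterclockwise.
Sandbag: 13.3 × 9.81 = 130.5 N down at 1.39 m → arm 0.12 m, τ = 130.5 × 0.12 = 15.66 N·m clockwise.
Net load moment about support B = 37.02 N·m counterclockwise.
Reaction R at support A is upward at 0 m, arm 1.27 m → moment R × 1.27 clockwise.
Balancing moments: R × 1.27 = 37.02, giving R = 29.1 N.

R_A ≈ 29.1 N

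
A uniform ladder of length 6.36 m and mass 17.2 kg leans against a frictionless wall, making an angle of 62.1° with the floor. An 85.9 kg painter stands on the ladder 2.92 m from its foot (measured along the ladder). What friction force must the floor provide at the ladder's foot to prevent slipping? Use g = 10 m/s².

f ≈ 254 N

Choose the foot of the ladder as the axis so the floor normal and friction both act there and drop out.
Ladder weight 17.2×10 = 172 N acts at 3.18 m along the ladder; its horizontal arm is 3.18·cos62.1° = 1.488 m → τ = 255.9 N·m clockwise.
Painter: 85.9×10 = 859 N at 2.92 m → arm 1.366 m → τ = 1173 N·m clockwise.
Wall normal N acts horizontally at the top; its moment arm is the height L sinθ = 6.36·sin62.1° = 5.621 m, counterclockwise.
Στ = 0 ⇒ N × 5.621 = 1429 ⇒ N = 254 N.
ΣFx = 0: friction at the foot balances the wall's push, so f = N_wall = 254 N.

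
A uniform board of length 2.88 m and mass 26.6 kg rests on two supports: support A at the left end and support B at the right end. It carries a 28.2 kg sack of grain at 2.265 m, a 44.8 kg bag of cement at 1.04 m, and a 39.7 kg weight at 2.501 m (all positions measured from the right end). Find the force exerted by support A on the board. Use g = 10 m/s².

R_A ≈ 861 N

Take moments about support B.
Beam weight: 26.6 × 10 = 266 N down at 1.44 m → arm 1.44 m, τ = 266 × 1.44 = 383 N·m counterclockwise.
Sack of grain: 28.2 × 10 = 282 N down at 2.265 m → arm 2.265 m, τ = 282 × 2.265 = 638.7 N·m counterclockwise.
Bag of cement: 44.8 × 10 = 448 N down at 1.04 m → arm 1.04 m, τ = 448 × 1.04 = 465.9 N·m counterclockwise.
Weight: 39.7 × 10 = 397 N down at 2.501 m → arm 2.501 m, τ = 397 × 2.501 = 992.9 N·m counterclockwise.
Net load moment about support B = 2480 N·m counterclockwise.
Reaction R at support A is upward at 2.88 m, arm 2.88 m → moment R × 2.88 clockwise.
Balancing moments: R × 2.88 = 2480, giving R = 861 N.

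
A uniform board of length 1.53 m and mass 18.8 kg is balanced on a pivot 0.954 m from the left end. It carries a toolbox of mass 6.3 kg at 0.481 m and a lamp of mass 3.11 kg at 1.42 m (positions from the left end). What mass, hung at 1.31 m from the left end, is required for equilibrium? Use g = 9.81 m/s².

m ≈ 14.3 kg

Choose the pivot (at 0.954 m from the left end) as the axis so the support reaction has zero arm there.
Beam weight: 18.8 × 9.81 = 184.4 N down at 0.765 m → arm 0.189 m, τ = 184.4 × 0.189 = 34.85 N·m counterclockwise.
Toolbox: 6.3 × 9.81 = 61.8 N down at 0.481 m → arm 0.473 m, τ = 61.8 × 0.473 = 29.23 N·m counterclockwise.
Lamp: 3.11 × 9.81 = 30.51 N down at 1.42 m → arm 0.466 m, τ = 30.51 × 0.466 = 14.22 N·m clockwise.
Net moment of known loads = 49.86 N·m counterclockwise.
An unknown mass m at 1.31 m has arm 0.356 m; its moment is m·g·0.356 clockwise.
For rotational equilibrium, m × 9.81 × 0.356 = 49.86, so m = 49.86 / (9.81 × 0.356) = 14.3 kg.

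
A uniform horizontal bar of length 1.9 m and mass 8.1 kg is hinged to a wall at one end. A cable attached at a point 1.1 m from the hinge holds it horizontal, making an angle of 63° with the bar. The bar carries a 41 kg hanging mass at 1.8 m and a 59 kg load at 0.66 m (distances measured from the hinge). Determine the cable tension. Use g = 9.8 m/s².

T ≈ 1200 N

Take moments about the hinge.
Beam weight: 8.1 × 9.8 = 79.38 N down at 0.95 m → arm 0.95 m, τ = 79.38 × 0.95 = 75.41 N·m clockwise.
Hanging mass: 41 × 9.8 = 401.8 N down at 1.8 m → arm 1.8 m, τ = 401.8 × 1.8 = 723.2 N·m clockwise.
Load: 59 × 9.8 = 578.2 N down at 0.66 m → arm 0.66 m, τ = 578.2 × 0.66 = 381.6 N·m clockwise.
Total clockwise load moment = 1180 N·m.
The cable tension T acts at 1.1 m; only its component perpendicular to the bar, T sinθ, produces torque. sin 63° = 0.891.
Στ = 0 ⇒ T × 1.1 × 0.891 = 1180 ⇒ T = 1180 / 0.9801 = 1200 N.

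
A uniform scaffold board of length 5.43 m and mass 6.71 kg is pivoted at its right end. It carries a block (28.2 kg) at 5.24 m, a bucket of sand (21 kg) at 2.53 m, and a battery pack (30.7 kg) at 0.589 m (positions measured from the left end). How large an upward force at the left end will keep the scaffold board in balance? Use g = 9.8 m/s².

About the right end:
Beam weight: 6.71 × 9.8 = 65.76 N down at 2.715 m → arm 2.715 m, τ = 65.76 × 2.715 = 178.5 N·m counterclockwise.
Block: 28.2 × 9.8 = 276.4 N down at 5.24 m → arm 0.19 m, τ = 276.4 × 0.19 = 52.52 N·m counterclockwise.
Bucket of sand: 21 × 9.8 = 205.8 N down at 2.53 m → arm 2.9 m, τ = 205.8 × 2.9 = 596.8 N·m counterclockwise.
Battery pack: 30.7 × 9.8 = 300.9 N down at 0.589 m → arm 4.841 m, τ = 300.9 × 4.841 = 1457 N·m counterclockwise.
Net moment of the loads = 2285 N·m counterclockwise.
The upward force F acts at the left end, arm 5.43 m, giving F × 5.43 clockwise.
Setting net torque to zero: F × 5.43 = 2285 → F = 2285 / 5.43 = 421 N.

F ≈ 421 N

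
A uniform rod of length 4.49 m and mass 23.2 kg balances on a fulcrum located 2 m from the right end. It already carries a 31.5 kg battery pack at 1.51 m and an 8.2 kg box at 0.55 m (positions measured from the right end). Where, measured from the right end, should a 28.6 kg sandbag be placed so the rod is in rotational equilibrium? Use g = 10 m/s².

x ≈ 2.76 m from the right end

Sum moments about the fulcrum (at 2 m from the right end) (the support reaction has zero arm there).
Beam weight: 23.2 × 10 = 232 N down at 2.245 m → arm 0.245 m, τ = 232 × 0.245 = 56.84 N·m counterclockwise.
Battery pack: 31.5 × 10 = 315 N down at 1.51 m → arm 0.49 m, τ = 315 × 0.49 = 154.3 N·m clockwise.
Box: 8.2 × 10 = 82 N down at 0.55 m → arm 1.45 m, τ = 82 × 1.45 = 118.9 N·m clockwise.
Net moment of existing loads = 216.4 N·m clockwise.
The sandbag weighs 28.6 × 10 = 286 N and must supply an equal counterclockwise moment, so its lever arm about the fulcrum is 216.4 / 286 = 0.757 m.
That puts it at 2 + 0.757 = 2.76 m from the right end.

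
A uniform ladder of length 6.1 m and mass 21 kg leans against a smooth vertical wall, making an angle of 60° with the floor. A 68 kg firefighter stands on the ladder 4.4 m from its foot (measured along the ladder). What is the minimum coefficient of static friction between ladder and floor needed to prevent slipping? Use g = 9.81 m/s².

μ_min ≈ 0.386

Take moments about the foot of the ladder.
Ladder weight 21×9.81 = 206 N acts at 3.05 m along the ladder; its horizontal arm is 3.05·cos60° = 1.525 m → τ = 314.1 N·m clockwise.
Firefighter: 68×9.81 = 667.1 N at 4.4 m → arm 2.2 m → τ = 1468 N·m clockwise.
Wall normal N acts horizontally at the top; its moment arm is the height L sinθ = 6.1·sin60° = 5.283 m, counterclockwise.
Στ = 0 ⇒ N × 5.283 = 1782 ⇒ N = 337.3 N.
ΣFx = 0 ⇒ f = N_wall = 337.3 N. ΣFy = 0 ⇒ N_floor = 873.1 N.
μ_min = f / N_floor = 337.3 / 873.1 = 0.386.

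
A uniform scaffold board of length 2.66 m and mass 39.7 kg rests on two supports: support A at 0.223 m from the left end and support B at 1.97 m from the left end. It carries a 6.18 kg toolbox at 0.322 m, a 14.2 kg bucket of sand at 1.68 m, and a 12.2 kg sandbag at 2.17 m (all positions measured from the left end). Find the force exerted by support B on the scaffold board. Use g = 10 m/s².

Sum moments about support A (its reaction then has zero moment arm).
Beam weight: 39.7 × 10 = 397 N down at 1.33 m → arm 1.107 m, τ = 397 × 1.107 = 439.5 N·m clockwise.
Toolbox: 6.18 × 10 = 61.8 N down at 0.322 m → arm 0.099 m, τ = 61.8 × 0.099 = 6.118 N·m clockwise.
Bucket of sand: 14.2 × 10 = 142 N down at 1.68 m → arm 1.457 m, τ = 142 × 1.457 = 206.9 N·m clockwise.
Sandbag: 12.2 × 10 = 122 N down at 2.17 m → arm 1.947 m, τ = 122 × 1.947 = 237.5 N·m clockwise.
Net load moment about support A = 890 N·m clockwise.
Reaction R at support B is upward at 1.97 m, arm 1.747 m → moment R × 1.747 counterclockwise.
For rotational equilibrium, R × 1.747 = 890, so R = 509 N.

R_B ≈ 509 N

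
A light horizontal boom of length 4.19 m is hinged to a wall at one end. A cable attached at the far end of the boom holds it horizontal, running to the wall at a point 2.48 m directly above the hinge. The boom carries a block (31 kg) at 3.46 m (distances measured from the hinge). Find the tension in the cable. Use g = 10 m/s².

About the hinge:
Block: 31 × 10 = 310 N down at 3.46 m → arm 3.46 m, τ = 310 × 3.46 = 1073 N·m clockwise.
Total clockwise load moment = 1073 N·m.
The cable tension T acts at 4.19 m; only its component perpendicular to the boom, T sinθ, produces torque. sinθ = h/√(h²+d²) = 2.48/√(2.48²+4.19²) = 0.5094.
Στ = 0 ⇒ T × 4.19 × 0.5094 = 1073 ⇒ T = 1073 / 2.134 = 503 N.

T ≈ 503 N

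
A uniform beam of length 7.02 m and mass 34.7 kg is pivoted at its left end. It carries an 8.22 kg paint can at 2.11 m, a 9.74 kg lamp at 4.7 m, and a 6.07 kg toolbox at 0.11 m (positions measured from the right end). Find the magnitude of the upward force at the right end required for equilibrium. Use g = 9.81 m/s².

Choose the left end as the axis so the unknown pivot reaction has zero arm there.
Beam weight: 34.7 × 9.81 = 340.4 N down at 3.51 m → arm 3.51 m, τ = 340.4 × 3.51 = 1195 N·m clockwise.
Paint can: 8.22 × 9.81 = 80.64 N down at 2.11 m → arm 4.91 m, τ = 80.64 × 4.91 = 395.9 N·m clockwise.
Lamp: 9.74 × 9.81 = 95.55 N down at 4.7 m → arm 2.32 m, τ = 95.55 × 2.32 = 221.7 N·m clockwise.
Toolbox: 6.07 × 9.81 = 59.55 N down at 0.11 m → arm 6.91 m, τ = 59.55 × 6.91 = 411.5 N·m clockwise.
Net moment of the loads = 2224 N·m clockwise.
The upward force F acts at the right end, arm 7.02 m, giving F × 7.02 counterclockwise.
For rotational equilibrium, F × 7.02 = 2224, so F = 2224 / 7.02 = 317 N.

F ≈ 317 N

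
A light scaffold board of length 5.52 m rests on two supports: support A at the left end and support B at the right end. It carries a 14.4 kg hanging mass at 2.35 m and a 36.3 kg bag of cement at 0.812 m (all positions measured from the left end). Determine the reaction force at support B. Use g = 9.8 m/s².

R_B ≈ 112 N

About support A:
Hanging mass: 14.4 × 9.8 = 141.1 N down at 2.35 m → arm 2.35 m, τ = 141.1 × 2.35 = 331.6 N·m clockwise.
Bag of cement: 36.3 × 9.8 = 355.7 N down at 0.812 m → arm 0.812 m, τ = 355.7 × 0.812 = 288.8 N·m clockwise.
Net load moment about support A = 620.4 N·m clockwise.
Reaction R at support B is upward at 5.52 m, arm 5.52 m → moment R × 5.52 counterclockwise.
Setting net torque to zero: R × 5.52 = 620.4 → R = 112 N.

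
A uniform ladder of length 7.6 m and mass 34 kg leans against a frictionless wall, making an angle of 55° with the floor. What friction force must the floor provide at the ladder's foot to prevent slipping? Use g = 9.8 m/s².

About the foot of the ladder:
Ladder weight 34×9.8 = 333.2 N acts at 3.8 m along the ladder; its horizontal arm is 3.8·cos55° = 2.18 m → τ = 726.4 N·m clockwise.
Wall normal N acts horizontally at the top; its moment arm is the height L sinθ = 7.6·sin55° = 6.226 m, counterclockwise.
Στ = 0 ⇒ N × 6.226 = 726.4 ⇒ N = 117 N.
ΣFx = 0: friction at the foot balances the wall's push, so f = N_wall = 117 N.

f ≈ 117 N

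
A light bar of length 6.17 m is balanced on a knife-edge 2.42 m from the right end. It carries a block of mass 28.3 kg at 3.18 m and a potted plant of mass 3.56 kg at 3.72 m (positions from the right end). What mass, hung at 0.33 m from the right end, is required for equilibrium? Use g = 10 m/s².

m ≈ 12.5 kg

Taking torques about the knife-edge (at 2.42 m from the right end):
Block: 28.3 × 10 = 283 N down at 3.18 m → arm 0.76 m, τ = 283 × 0.76 = 215.1 N·m counterclockwise.
Potted plant: 3.56 × 10 = 35.6 N down at 3.72 m → arm 1.3 m, τ = 35.6 × 1.3 = 46.28 N·m counterclockwise.
Net moment of known loads = 261.4 N·m counterclockwise.
An unknown mass m at 0.33 m has arm 2.09 m; its moment is m·g·2.09 clockwise.
Setting net torque to zero: m × 10 × 2.09 = 261.4 → m = 261.4 / (10 × 2.09) = 12.5 kg.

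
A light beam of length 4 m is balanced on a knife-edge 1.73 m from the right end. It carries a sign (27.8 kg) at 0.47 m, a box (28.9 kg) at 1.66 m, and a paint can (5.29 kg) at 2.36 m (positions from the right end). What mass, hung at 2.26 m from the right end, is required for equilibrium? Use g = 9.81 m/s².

m ≈ 63.6 kg

Choose the knife-edge (at 1.73 m from the right end) as the axis so the support reaction has zero arm there.
Sign: 27.8 × 9.81 = 272.7 N down at 0.47 m → arm 1.26 m, τ = 272.7 × 1.26 = 343.6 N·m clockwise.
Box: 28.9 × 9.81 = 283.5 N down at 1.66 m → arm 0.07 m, τ = 283.5 × 0.07 = 19.85 N·m clockwise.
Paint can: 5.29 × 9.81 = 51.89 N down at 2.36 m → arm 0.63 m, τ = 51.89 × 0.63 = 32.69 N·m counterclockwise.
Net moment of known loads = 330.8 N·m clockwise.
An unknown mass m at 2.26 m has arm 0.53 m; its moment is m·g·0.53 counterclockwise.
For rotational equilibrium, m × 9.81 × 0.53 = 330.8, so m = 330.8 / (9.81 × 0.53) = 63.6 kg.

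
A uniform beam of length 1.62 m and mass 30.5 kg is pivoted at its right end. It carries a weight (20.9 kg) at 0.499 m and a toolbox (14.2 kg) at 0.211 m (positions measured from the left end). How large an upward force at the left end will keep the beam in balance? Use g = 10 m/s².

F ≈ 421 N

About the right end:
Beam weight: 30.5 × 10 = 305 N down at 0.81 m → arm 0.81 m, τ = 305 × 0.81 = 247.1 N·m counterclockwise.
Weight: 20.9 × 10 = 209 N down at 0.499 m → arm 1.121 m, τ = 209 × 1.121 = 234.3 N·m counterclockwise.
Toolbox: 14.2 × 10 = 142 N down at 0.211 m → arm 1.409 m, τ = 142 × 1.409 = 200.1 N·m counterclockwise.
Net moment of the loads = 681.5 N·m counterclockwise.
The upward force F acts at the left end, arm 1.62 m, giving F × 1.62 clockwise.
Στ = 0 ⇒ F × 1.62 = 681.5 ⇒ F = 681.5 / 1.62 = 421 N.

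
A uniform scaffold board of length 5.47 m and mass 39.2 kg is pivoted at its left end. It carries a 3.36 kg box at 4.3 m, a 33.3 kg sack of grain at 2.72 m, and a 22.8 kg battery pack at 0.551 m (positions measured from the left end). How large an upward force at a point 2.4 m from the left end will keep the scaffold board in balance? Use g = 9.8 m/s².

F ≈ 918 N

About the left end:
Beam weight: 39.2 × 9.8 = 384.2 N down at 2.735 m → arm 2.735 m, τ = 384.2 × 2.735 = 1051 N·m clockwise.
Box: 3.36 × 9.8 = 32.93 N down at 4.3 m → arm 4.3 m, τ = 32.93 × 4.3 = 141.6 N·m clockwise.
Sack of grain: 33.3 × 9.8 = 326.3 N down at 2.72 m → arm 2.72 m, τ = 326.3 × 2.72 = 887.5 N·m clockwise.
Battery pack: 22.8 × 9.8 = 223.4 N down at 0.551 m → arm 0.551 m, τ = 223.4 × 0.551 = 123.1 N·m clockwise.
Net moment of the loads = 2203 N·m clockwise.
The upward force F acts at a point 2.4 m from the left end, arm 2.4 m, giving F × 2.4 counterclockwise.
Setting net torque to zero: F × 2.4 = 2203 → F = 2203 / 2.4 = 918 N.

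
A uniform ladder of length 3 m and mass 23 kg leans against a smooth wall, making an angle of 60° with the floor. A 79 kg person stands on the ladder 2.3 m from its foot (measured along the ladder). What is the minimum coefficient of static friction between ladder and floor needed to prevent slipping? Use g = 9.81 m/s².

μ_min ≈ 0.408

Sum moments about the foot of the ladder (the floor normal and friction both act there and drop out).
Ladder weight 23×9.81 = 225.6 N acts at 1.5 m along the ladder; its horizontal arm is 1.5·cos60° = 0.75 m → τ = 169.2 N·m clockwise.
Person: 79×9.81 = 775 N at 2.3 m → arm 1.15 m → τ = 891.2 N·m clockwise.
Wall normal N acts horizontally at the top; its moment arm is the height L sinθ = 3·sin60° = 2.598 m, counterclockwise.
Setting net torque to zero: N × 2.598 = 1060 → N = 408 N.
ΣFx = 0 ⇒ f = N_wall = 408 N. ΣFy = 0 ⇒ N_floor = 1001 N.
μ_min = f / N_floor = 408 / 1001 = 0.408.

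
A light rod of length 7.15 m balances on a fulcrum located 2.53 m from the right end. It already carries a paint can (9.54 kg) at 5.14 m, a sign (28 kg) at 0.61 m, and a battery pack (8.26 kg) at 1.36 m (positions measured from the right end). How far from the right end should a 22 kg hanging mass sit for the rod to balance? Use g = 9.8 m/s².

x ≈ 4.28 m from the right end

Taking torques about the fulcrum (at 2.53 m from the right end):
Paint can: 9.54 × 9.8 = 93.49 N down at 5.14 m → arm 2.61 m, τ = 93.49 × 2.61 = 244 N·m counterclockwise.
Sign: 28 × 9.8 = 274.4 N down at 0.61 m → arm 1.92 m, τ = 274.4 × 1.92 = 526.8 N·m clockwise.
Battery pack: 8.26 × 9.8 = 80.95 N down at 1.36 m → arm 1.17 m, τ = 80.95 × 1.17 = 94.71 N·m clockwise.
Net moment of existing loads = 377.5 N·m clockwise.
The hanging mass weighs 22 × 9.8 = 215.6 N and must supply an equal counterclockwise moment, so its lever arm about the fulcrum is 377.5 / 215.6 = 1.75 m.
That puts it at 2.53 + 1.75 = 4.28 m from the right end.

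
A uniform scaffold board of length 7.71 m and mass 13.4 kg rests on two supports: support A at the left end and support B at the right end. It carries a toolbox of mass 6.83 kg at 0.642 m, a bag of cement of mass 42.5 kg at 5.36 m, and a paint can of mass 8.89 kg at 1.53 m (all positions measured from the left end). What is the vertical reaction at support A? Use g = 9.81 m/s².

About support B:
Beam weight: 13.4 × 9.81 = 131.5 N down at 3.855 m → arm 3.855 m, τ = 131.5 × 3.855 = 506.9 N·m counterclockwise.
Toolbox: 6.83 × 9.81 = 67 N down at 0.642 m → arm 7.068 m, τ = 67 × 7.068 = 473.6 N·m counterclockwise.
Bag of cement: 42.5 × 9.81 = 416.9 N down at 5.36 m → arm 2.35 m, τ = 416.9 × 2.35 = 979.7 N·m counterclockwise.
Paint can: 8.89 × 9.81 = 87.21 N down at 1.53 m → arm 6.18 m, τ = 87.21 × 6.18 = 539 N·m counterclockwise.
Net load moment about support B = 2499 N·m counterclockwise.
Reaction R at support A is upward at 0 m, arm 7.71 m → moment R × 7.71 clockwise.
Balancing moments: R × 7.71 = 2499, giving R = 324 N.

R_A ≈ 324 N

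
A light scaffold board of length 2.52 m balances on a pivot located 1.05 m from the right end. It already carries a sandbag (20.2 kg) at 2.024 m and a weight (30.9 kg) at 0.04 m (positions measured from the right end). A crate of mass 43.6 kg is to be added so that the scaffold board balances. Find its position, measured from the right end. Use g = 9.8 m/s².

x ≈ 1.31 m from the right end

About the pivot (at 1.05 m from the right end):
Sandbag: 20.2 × 9.8 = 198 N down at 2.024 m → arm 0.974 m, τ = 198 × 0.974 = 192.9 N·m counterclockwise.
Weight: 30.9 × 9.8 = 302.8 N down at 0.04 m → arm 1.01 m, τ = 302.8 × 1.01 = 305.8 N·m clockwise.
Net moment of existing loads = 112.9 N·m clockwise.
The crate weighs 43.6 × 9.8 = 427.3 N and must supply an equal counterclockwise moment, so its lever arm about the pivot is 112.9 / 427.3 = 0.264 m.
That puts it at 1.05 + 0.264 = 1.31 m from the right end.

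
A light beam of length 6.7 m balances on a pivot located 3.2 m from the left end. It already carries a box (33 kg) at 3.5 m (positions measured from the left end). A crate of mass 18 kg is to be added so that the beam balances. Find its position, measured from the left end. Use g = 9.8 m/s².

x ≈ 2.65 m from the left end

About the pivot (at 3.2 m from the left end):
Box: 33 × 9.8 = 323.4 N down at 3.5 m → arm 0.3 m, τ = 323.4 × 0.3 = 97.02 N·m clockwise.
Net moment of existing loads = 97.02 N·m clockwise.
The crate weighs 18 × 9.8 = 176.4 N and must supply an equal counterclockwise moment, so its lever arm about the pivot is 97.02 / 176.4 = 0.55 m.
That puts it at 3.2 − 0.55 = 2.65 m from the left end.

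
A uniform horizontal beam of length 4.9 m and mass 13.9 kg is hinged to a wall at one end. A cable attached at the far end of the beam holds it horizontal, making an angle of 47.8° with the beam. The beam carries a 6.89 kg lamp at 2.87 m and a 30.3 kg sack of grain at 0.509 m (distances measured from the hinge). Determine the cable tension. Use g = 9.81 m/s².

Sum moments about the hinge (the unknown hinge reaction has zero arm there).
Beam weight: 13.9 × 9.81 = 136.4 N down at 2.45 m → arm 2.45 m, τ = 136.4 × 2.45 = 334.2 N·m clockwise.
Lamp: 6.89 × 9.81 = 67.59 N down at 2.87 m → arm 2.87 m, τ = 67.59 × 2.87 = 194 N·m clockwise.
Sack of grain: 30.3 × 9.81 = 297.2 N down at 0.509 m → arm 0.509 m, τ = 297.2 × 0.509 = 151.3 N·m clockwise.
Total clockwise load moment = 679.5 N·m.
The cable tension T acts at 4.9 m; only its component perpendicular to the beam, T sinθ, produces torque. sin 47.8° = 0.7408.
Στ = 0 ⇒ T × 4.9 × 0.7408 = 679.5 ⇒ T = 679.5 / 3.63 = 187 N.

T ≈ 187 N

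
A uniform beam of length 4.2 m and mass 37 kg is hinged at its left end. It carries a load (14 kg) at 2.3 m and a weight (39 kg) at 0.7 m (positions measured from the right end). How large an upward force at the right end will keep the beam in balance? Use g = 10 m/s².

F ≈ 573 N

Taking torques about the left end:
Beam weight: 37 × 10 = 370 N down at 2.1 m → arm 2.1 m, τ = 370 × 2.1 = 777 N·m clockwise.
Load: 14 × 10 = 140 N down at 2.3 m → arm 1.9 m, τ = 140 × 1.9 = 266 N·m clockwise.
Weight: 39 × 10 = 390 N down at 0.7 m → arm 3.5 m, τ = 390 × 3.5 = 1365 N·m clockwise.
Net moment of the loads = 2408 N·m clockwise.
The upward force F acts at the right end, arm 4.2 m, giving F × 4.2 counterclockwise.
Στ = 0 ⇒ F × 4.2 = 2408 ⇒ F = 2408 / 4.2 = 573 N.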